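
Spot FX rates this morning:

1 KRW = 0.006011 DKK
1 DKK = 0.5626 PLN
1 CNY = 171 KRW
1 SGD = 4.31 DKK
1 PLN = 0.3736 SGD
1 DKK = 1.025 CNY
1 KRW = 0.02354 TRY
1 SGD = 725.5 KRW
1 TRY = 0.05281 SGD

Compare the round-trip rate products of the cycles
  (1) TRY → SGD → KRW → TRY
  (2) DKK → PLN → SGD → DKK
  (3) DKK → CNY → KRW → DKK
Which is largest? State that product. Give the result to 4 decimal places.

1.0536

(1) 0.05281 × 725.5 × 0.02354 = 0.90190
(2) 0.5626 × 0.3736 × 4.31 = 0.90591
(3) 1.025 × 171 × 0.006011 = 1.05358
Highest is cycle (3) at 1.0536 (>1, arbitrage).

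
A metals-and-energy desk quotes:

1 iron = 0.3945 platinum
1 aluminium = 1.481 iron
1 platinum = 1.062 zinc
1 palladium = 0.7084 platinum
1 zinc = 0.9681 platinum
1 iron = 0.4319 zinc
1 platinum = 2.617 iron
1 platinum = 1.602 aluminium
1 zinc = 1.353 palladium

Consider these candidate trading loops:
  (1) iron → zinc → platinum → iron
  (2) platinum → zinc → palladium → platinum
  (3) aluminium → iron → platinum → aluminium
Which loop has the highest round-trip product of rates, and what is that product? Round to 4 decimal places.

1.0942

(1) 0.4319 × 0.9681 × 2.617 = 1.09423
(2) 1.062 × 1.353 × 0.7084 = 1.01789
(3) 1.481 × 0.3945 × 1.602 = 0.93598
Highest is cycle (1) at 1.0942 (>1, arbitrage).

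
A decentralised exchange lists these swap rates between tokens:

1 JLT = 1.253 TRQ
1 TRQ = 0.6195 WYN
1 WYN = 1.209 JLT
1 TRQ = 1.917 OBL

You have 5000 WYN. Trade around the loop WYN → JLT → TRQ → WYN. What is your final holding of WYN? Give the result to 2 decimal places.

5000 WYN × 1.209 = 6045 JLT
6045 JLT × 1.253 = 7574.385 TRQ
7574.385 TRQ × 0.6195 = 4692.3315075 WYN

4692.33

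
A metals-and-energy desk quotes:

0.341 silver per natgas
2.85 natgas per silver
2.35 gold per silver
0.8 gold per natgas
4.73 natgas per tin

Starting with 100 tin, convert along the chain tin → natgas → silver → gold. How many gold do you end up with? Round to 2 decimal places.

379.04

100 tin × 4.73 = 473 natgas
473 natgas × 0.341 = 161.293 silver
161.293 silver × 2.35 = 379.03855 gold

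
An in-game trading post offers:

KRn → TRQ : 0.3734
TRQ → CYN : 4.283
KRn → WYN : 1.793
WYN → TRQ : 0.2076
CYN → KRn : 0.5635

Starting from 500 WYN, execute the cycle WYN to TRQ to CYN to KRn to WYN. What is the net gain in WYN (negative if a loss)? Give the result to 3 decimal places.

500 WYN × 0.2076 = 103.8 TRQ
103.8 TRQ × 4.283 = 444.5754 CYN
444.5754 CYN × 0.5635 = 250.5182379 KRn
250.5182379 KRn × 1.793 = 449.1792005547 WYN
Net change: 449.1792005547 − 500 = -50.8207994453 WYN

-50.821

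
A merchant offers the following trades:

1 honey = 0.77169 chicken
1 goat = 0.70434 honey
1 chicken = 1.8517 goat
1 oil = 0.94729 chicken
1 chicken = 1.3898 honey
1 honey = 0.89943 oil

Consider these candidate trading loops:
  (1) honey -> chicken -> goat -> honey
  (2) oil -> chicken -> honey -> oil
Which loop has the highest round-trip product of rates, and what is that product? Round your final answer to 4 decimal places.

(1) 0.77169 × 1.8517 × 0.70434 = 1.00646
(2) 0.94729 × 1.3898 × 0.89943 = 1.18414
Highest is cycle (2) at 1.1841 (>1, arbitrage).

1.1841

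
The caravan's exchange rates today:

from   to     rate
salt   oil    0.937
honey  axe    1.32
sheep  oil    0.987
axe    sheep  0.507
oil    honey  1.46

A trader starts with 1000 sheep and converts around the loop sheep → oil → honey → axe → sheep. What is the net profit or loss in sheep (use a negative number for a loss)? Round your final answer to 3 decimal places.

1000 sheep × 0.987 = 987 oil
987 oil × 1.46 = 1441.02 honey
1441.02 honey × 1.32 = 1902.1464 axe
1902.1464 axe × 0.507 = 964.3882248 sheep
Net change: 964.3882248 − 1000 = -35.6117752 sheep

-35.612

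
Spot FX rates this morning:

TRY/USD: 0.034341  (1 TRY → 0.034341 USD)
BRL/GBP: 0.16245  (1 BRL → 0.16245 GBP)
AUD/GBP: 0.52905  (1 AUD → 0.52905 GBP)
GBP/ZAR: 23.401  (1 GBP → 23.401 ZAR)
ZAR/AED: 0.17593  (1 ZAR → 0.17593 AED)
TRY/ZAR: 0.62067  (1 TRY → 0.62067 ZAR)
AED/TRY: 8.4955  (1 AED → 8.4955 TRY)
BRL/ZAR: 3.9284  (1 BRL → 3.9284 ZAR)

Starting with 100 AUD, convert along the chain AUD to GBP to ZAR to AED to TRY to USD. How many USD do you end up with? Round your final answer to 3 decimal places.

63.544

100 AUD × 0.52905 = 52.905 GBP
52.905 GBP × 23.401 = 1238.029905 ZAR
1238.029905 ZAR × 0.17593 = 217.80660118665 AED
217.80660118665 AED × 8.4955 = 1850.375980381185075 TRY
1850.375980381185075 TRY × 0.034341 = 63.543761542270276660575 USD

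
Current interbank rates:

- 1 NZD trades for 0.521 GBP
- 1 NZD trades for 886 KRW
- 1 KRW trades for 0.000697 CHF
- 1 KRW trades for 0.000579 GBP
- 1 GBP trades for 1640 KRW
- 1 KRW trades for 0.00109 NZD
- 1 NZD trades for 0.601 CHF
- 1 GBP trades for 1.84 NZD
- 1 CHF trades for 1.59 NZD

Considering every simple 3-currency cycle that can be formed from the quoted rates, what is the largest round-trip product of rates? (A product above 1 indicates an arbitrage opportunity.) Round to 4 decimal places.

0.9819

NZD→KRW→CHF→NZD: 886 × 0.000697 × 1.59 = 0.98189
NZD→KRW→GBP→NZD: 886 × 0.000579 × 1.84 = 0.94391
NZD→GBP→KRW→NZD: 0.521 × 1640 × 0.00109 = 0.93134
Maximum is NZD→KRW→CHF→NZD at 0.9819; no arbitrage — every cycle loses value.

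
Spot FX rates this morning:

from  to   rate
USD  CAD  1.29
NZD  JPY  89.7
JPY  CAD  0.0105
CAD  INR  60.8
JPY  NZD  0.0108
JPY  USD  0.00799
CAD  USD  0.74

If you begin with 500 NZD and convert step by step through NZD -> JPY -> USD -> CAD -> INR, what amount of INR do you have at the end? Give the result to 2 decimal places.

500 NZD × 89.7 = 44850 JPY
44850 JPY × 0.00799 = 358.3515 USD
358.3515 USD × 1.29 = 462.273435 CAD
462.273435 CAD × 60.8 = 28106.224848 INR

28106.22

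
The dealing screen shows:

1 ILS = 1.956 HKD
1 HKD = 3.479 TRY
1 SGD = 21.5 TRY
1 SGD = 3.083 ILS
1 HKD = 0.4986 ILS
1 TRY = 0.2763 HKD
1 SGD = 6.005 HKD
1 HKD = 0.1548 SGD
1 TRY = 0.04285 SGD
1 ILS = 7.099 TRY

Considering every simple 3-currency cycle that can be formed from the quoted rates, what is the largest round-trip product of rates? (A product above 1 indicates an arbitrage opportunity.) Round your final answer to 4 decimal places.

TRY→HKD→ILS→TRY: 0.2763 × 0.4986 × 7.099 = 0.97798
TRY→SGD→ILS→TRY: 0.04285 × 3.083 × 7.099 = 0.93782
HKD→SGD→ILS→HKD: 0.1548 × 3.083 × 1.956 = 0.93350
TRY→HKD→SGD→TRY: 0.2763 × 0.1548 × 21.5 = 0.91958
TRY→SGD→HKD→TRY: 0.04285 × 6.005 × 3.479 = 0.89520
Maximum is TRY→HKD→ILS→TRY at 0.9780; no arbitrage — every cycle loses value.

0.9780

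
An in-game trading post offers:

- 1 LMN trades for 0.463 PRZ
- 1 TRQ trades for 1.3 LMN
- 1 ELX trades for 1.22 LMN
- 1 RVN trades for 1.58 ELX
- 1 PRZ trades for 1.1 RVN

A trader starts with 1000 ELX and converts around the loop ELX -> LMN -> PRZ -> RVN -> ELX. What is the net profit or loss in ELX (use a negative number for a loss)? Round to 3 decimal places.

1000 ELX × 1.22 = 1220 LMN
1220 LMN × 0.463 = 564.86 PRZ
564.86 PRZ × 1.1 = 621.346 RVN
621.346 RVN × 1.58 = 981.72668 ELX
Net change: 981.72668 − 1000 = -18.27332 ELX

-18.273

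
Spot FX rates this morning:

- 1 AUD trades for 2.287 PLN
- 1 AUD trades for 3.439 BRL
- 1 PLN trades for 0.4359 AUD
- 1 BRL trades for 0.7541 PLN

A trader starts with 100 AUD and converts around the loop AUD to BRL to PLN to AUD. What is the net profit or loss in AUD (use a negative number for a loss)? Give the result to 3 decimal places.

100 AUD × 3.439 = 343.9 BRL
343.9 BRL × 0.7541 = 259.33499 PLN
259.33499 PLN × 0.4359 = 113.044122141 AUD
Net change: 113.044122141 − 100 = 13.044122141 AUD

13.044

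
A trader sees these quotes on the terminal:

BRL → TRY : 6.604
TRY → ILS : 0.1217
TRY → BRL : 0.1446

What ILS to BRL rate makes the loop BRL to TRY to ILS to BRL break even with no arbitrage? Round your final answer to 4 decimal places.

Known legs of the cycle: 6.604 × 0.1217 = 0.8037068
For no arbitrage the full-cycle product must be 1, so the missing rate is 1 / 0.8037068 ≈ 1.244235.

1.2442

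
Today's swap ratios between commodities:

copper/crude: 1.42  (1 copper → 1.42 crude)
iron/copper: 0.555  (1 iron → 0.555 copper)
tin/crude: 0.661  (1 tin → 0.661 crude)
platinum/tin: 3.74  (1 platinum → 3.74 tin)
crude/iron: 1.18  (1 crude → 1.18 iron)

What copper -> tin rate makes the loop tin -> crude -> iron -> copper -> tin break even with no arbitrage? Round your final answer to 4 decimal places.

2.3101

Known legs of the cycle: 0.661 × 1.18 × 0.555 = 0.4328889
For no arbitrage the full-cycle product must be 1, so the missing rate is 1 / 0.4328889 ≈ 2.310062.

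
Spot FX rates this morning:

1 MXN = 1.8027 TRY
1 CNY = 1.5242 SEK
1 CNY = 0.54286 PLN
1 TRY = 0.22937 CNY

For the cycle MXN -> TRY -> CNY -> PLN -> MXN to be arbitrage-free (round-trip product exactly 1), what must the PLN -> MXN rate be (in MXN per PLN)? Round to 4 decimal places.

4.4550

Known legs of the cycle: 1.8027 × 0.22937 × 0.54286 = 0.22446462941514
For no arbitrage the full-cycle product must be 1, so the missing rate is 1 / 0.22446462941514 ≈ 4.455045.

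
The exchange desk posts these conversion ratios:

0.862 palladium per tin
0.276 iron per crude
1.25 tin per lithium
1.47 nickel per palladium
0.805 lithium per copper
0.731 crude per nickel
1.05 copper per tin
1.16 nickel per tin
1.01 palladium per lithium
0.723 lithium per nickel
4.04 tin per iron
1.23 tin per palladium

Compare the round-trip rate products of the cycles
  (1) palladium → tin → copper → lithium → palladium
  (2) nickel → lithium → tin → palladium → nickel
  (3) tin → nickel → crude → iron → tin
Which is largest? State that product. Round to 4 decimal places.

(1) 1.23 × 1.05 × 0.805 × 1.01 = 1.05005
(2) 0.723 × 1.25 × 0.862 × 1.47 = 1.14518
(3) 1.16 × 0.731 × 0.276 × 4.04 = 0.94551
Highest is cycle (2) at 1.1452 (>1, arbitrage).

1.1452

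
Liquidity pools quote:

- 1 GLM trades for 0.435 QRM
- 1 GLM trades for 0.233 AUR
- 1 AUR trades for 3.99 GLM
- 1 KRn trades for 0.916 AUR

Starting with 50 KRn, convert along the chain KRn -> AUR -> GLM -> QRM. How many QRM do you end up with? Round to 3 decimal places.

50 KRn × 0.916 = 45.8 AUR
45.8 AUR × 3.99 = 182.742 GLM
182.742 GLM × 0.435 = 79.49277 QRM

79.493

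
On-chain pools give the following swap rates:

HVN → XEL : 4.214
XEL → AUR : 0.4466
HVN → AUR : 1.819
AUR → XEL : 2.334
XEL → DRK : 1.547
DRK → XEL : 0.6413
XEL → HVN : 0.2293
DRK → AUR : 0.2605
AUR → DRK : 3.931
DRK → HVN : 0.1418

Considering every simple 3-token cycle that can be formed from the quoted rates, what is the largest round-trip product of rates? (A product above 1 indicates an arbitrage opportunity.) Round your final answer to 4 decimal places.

DRK→XEL→AUR→DRK: 0.6413 × 0.4466 × 3.931 = 1.12586
DRK→HVN→AUR→DRK: 0.1418 × 1.819 × 3.931 = 1.01394
XEL→HVN→AUR→XEL: 0.2293 × 1.819 × 2.334 = 0.97350
DRK→AUR→XEL→DRK: 0.2605 × 2.334 × 1.547 = 0.94059
DRK→HVN→XEL→DRK: 0.1418 × 4.214 × 1.547 = 0.92440
Maximum is DRK→XEL→AUR→DRK at 1.1259; arbitrage exists.

1.1259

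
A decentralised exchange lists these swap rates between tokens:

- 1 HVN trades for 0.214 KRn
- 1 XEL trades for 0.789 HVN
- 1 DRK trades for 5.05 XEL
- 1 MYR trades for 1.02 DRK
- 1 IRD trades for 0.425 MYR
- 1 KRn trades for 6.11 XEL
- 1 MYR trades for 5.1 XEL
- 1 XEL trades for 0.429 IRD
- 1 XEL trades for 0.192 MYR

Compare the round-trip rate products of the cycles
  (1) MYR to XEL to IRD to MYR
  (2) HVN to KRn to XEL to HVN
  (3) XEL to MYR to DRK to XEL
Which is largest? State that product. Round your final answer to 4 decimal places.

(1) 5.1 × 0.429 × 0.425 = 0.92986
(2) 0.214 × 6.11 × 0.789 = 1.03165
(3) 0.192 × 1.02 × 5.05 = 0.98899
Highest is cycle (2) at 1.0316 (>1, arbitrage).

1.0316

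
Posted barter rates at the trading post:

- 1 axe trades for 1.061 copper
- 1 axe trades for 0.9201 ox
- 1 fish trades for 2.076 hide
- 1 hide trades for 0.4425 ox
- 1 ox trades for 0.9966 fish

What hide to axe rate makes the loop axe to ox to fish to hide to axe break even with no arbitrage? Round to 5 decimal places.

0.52531

Known legs of the cycle: 0.9201 × 0.9966 × 2.076 = 1.90363316616
For no arbitrage the full-cycle product must be 1, so the missing rate is 1 / 1.90363316616 ≈ 0.5253113.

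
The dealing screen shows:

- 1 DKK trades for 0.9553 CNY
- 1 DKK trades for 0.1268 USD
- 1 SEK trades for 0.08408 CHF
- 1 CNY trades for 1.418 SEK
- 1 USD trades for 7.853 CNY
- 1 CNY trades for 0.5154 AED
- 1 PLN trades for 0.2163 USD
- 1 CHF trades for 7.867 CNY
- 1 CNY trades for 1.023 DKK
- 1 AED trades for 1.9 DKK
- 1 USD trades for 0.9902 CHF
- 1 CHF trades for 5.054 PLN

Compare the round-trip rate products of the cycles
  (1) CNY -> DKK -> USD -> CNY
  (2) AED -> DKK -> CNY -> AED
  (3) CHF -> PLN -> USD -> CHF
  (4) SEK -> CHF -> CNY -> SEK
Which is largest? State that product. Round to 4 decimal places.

(1) 1.023 × 0.1268 × 7.853 = 1.01866
(2) 1.9 × 0.9553 × 0.5154 = 0.93549
(3) 5.054 × 0.2163 × 0.9902 = 1.08247
(4) 0.08408 × 7.867 × 1.418 = 0.93795
Highest is cycle (3) at 1.0825 (>1, arbitrage).

1.0825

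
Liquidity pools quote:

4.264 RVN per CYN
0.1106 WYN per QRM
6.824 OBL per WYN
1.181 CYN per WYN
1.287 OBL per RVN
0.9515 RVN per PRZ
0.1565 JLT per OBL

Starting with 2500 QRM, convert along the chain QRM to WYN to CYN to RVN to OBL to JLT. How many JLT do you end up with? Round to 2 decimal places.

280.45

2500 QRM × 0.1106 = 276.5 WYN
276.5 WYN × 1.181 = 326.5465 CYN
326.5465 CYN × 4.264 = 1392.394276 RVN
1392.394276 RVN × 1.287 = 1792.011433212 OBL
1792.011433212 OBL × 0.1565 = 280.449789297678 JLT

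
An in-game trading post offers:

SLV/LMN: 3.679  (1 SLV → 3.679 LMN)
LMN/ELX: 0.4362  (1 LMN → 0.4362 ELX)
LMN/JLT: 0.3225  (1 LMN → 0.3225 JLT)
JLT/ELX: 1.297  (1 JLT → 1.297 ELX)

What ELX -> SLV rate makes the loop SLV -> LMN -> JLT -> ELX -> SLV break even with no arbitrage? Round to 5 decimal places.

0.64983

Known legs of the cycle: 3.679 × 0.3225 × 1.297 = 1.5388613175
For no arbitrage the full-cycle product must be 1, so the missing rate is 1 / 1.5388613175 ≈ 0.6498311.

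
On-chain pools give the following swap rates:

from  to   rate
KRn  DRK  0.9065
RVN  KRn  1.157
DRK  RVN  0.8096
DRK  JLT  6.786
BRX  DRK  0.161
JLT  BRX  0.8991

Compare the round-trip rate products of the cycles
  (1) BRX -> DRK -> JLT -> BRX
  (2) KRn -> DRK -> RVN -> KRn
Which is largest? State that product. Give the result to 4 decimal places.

0.9823

(1) 0.161 × 6.786 × 0.8991 = 0.98231
(2) 0.9065 × 0.8096 × 1.157 = 0.84913
Highest is cycle (1) at 0.9823 (≤1, no arbitrage).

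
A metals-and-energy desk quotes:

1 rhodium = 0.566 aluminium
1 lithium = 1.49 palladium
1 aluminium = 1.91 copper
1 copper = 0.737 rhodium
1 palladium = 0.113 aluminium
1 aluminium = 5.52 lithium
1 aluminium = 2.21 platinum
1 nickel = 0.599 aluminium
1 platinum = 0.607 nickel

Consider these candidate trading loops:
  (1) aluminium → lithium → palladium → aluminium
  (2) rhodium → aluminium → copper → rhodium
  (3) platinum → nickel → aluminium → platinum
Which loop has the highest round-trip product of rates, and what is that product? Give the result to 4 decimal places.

(1) 5.52 × 1.49 × 0.113 = 0.92940
(2) 0.566 × 1.91 × 0.737 = 0.79674
(3) 0.607 × 0.599 × 2.21 = 0.80354
Highest is cycle (1) at 0.9294 (≤1, no arbitrage).

0.9294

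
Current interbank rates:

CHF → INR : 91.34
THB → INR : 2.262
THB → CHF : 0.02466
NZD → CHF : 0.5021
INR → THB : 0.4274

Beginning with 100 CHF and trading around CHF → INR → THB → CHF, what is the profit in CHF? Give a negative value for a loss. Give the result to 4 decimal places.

-3.7305

100 CHF × 91.34 = 9134 INR
9134 INR × 0.4274 = 3903.8716 THB
3903.8716 THB × 0.02466 = 96.269473656 CHF
Net change: 96.269473656 − 100 = -3.730526344 CHF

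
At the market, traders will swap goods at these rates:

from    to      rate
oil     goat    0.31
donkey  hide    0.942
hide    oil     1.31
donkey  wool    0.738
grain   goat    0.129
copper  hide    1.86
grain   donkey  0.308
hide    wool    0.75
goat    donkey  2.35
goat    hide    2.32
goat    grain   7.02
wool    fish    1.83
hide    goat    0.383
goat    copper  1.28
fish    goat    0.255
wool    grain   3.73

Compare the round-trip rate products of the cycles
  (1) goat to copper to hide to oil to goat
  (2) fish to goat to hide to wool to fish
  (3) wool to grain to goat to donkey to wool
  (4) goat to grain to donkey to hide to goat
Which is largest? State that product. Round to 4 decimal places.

(1) 1.28 × 1.86 × 1.31 × 0.31 = 0.96684
(2) 0.255 × 2.32 × 0.75 × 1.83 = 0.81197
(3) 3.73 × 0.129 × 2.35 × 0.738 = 0.83449
(4) 7.02 × 0.308 × 0.942 × 0.383 = 0.78008
Highest is cycle (1) at 0.9668 (≤1, no arbitrage).

0.9668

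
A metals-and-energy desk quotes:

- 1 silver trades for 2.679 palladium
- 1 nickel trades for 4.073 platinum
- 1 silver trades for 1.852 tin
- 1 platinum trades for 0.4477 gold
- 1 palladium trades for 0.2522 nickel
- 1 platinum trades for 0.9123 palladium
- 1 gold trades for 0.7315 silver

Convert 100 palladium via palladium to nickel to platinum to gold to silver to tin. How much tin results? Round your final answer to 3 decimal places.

62.302

100 palladium × 0.2522 = 25.22 nickel
25.22 nickel × 4.073 = 102.72106 platinum
102.72106 platinum × 0.4477 = 45.988218562 gold
45.988218562 gold × 0.7315 = 33.640381878103 silver
33.640381878103 silver × 1.852 = 62.301987238246756 tin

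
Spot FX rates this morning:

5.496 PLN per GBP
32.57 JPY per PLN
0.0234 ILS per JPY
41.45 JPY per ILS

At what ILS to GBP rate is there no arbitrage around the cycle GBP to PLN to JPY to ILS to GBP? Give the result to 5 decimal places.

0.23874

Known legs of the cycle: 5.496 × 32.57 × 0.0234 = 4.188710448
For no arbitrage the full-cycle product must be 1, so the missing rate is 1 / 4.188710448 ≈ 0.2387370.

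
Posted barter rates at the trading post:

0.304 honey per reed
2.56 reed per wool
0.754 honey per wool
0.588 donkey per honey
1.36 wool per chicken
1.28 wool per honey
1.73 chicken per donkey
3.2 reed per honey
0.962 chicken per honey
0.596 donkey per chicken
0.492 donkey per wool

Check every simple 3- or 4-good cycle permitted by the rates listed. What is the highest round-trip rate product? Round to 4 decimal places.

chicken→wool→donkey→chicken: 1.36 × 0.492 × 1.73 = 1.15758
chicken→wool→honey→donkey→chicken: 1.36 × 0.754 × 0.588 × 1.73 = 1.04312
reed→honey→chicken→wool→reed: 0.304 × 0.962 × 1.36 × 2.56 = 1.01819
reed→honey→wool→reed: 0.304 × 1.28 × 2.56 = 0.99615
chicken→wool→honey→chicken: 1.36 × 0.754 × 0.962 = 0.98647
Maximum is chicken→wool→donkey→chicken at 1.1576; arbitrage exists.

1.1576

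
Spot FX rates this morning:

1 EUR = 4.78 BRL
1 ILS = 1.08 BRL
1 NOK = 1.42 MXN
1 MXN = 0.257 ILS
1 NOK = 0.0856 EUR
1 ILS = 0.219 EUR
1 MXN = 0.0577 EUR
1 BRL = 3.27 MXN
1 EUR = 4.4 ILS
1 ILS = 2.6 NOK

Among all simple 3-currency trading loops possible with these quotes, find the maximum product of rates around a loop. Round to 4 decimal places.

EUR→ILS→NOK→EUR: 4.4 × 2.6 × 0.0856 = 0.97926
ILS→NOK→MXN→ILS: 2.6 × 1.42 × 0.257 = 0.94884
BRL→MXN→ILS→BRL: 3.27 × 0.257 × 1.08 = 0.90762
BRL→MXN→EUR→BRL: 3.27 × 0.0577 × 4.78 = 0.90189
Maximum is EUR→ILS→NOK→EUR at 0.9793; no arbitrage — every cycle loses value.

0.9793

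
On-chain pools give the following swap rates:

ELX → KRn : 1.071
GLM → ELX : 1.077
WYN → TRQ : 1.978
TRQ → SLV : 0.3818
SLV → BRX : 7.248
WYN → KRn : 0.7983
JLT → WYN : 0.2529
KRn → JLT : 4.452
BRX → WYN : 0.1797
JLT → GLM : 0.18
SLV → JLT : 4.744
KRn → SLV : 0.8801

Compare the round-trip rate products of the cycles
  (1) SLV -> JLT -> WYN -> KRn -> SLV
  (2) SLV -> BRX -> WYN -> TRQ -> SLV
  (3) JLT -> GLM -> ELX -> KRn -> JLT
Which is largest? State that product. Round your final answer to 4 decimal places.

0.9836

(1) 4.744 × 0.2529 × 0.7983 × 0.8801 = 0.84293
(2) 7.248 × 0.1797 × 1.978 × 0.3818 = 0.98362
(3) 0.18 × 1.077 × 1.071 × 4.452 = 0.92434
Highest is cycle (2) at 0.9836 (≤1, no arbitrage).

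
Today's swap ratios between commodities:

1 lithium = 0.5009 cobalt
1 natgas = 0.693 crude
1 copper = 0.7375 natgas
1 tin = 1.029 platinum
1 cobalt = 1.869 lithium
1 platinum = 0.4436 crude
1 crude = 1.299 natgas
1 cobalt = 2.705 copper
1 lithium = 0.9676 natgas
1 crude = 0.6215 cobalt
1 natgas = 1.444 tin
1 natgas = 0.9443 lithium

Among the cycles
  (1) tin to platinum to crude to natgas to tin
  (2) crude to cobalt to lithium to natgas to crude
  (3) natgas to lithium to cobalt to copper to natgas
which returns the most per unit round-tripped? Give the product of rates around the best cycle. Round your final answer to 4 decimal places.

0.9436

(1) 1.029 × 0.4436 × 1.299 × 1.444 = 0.85622
(2) 0.6215 × 1.869 × 0.9676 × 0.693 = 0.77890
(3) 0.9443 × 0.5009 × 2.705 × 0.7375 = 0.94361
Highest is cycle (3) at 0.9436 (≤1, no arbitrage).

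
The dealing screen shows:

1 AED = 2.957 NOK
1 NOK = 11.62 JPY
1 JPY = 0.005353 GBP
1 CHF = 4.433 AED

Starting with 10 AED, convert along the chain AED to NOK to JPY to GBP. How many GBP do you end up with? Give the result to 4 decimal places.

1.8393

10 AED × 2.957 = 29.57 NOK
29.57 NOK × 11.62 = 343.6034 JPY
343.6034 JPY × 0.005353 = 1.8393090002 GBP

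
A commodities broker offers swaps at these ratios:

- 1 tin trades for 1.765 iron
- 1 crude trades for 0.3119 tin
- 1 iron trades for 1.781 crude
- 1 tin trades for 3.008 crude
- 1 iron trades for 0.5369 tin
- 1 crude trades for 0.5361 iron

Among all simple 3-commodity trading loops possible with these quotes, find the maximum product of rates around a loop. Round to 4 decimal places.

0.9804

tin→iron→crude→tin: 1.765 × 1.781 × 0.3119 = 0.98045
tin→crude→iron→tin: 3.008 × 0.5361 × 0.5369 = 0.86580
Maximum is tin→iron→crude→tin at 0.9804; no arbitrage — every cycle loses value.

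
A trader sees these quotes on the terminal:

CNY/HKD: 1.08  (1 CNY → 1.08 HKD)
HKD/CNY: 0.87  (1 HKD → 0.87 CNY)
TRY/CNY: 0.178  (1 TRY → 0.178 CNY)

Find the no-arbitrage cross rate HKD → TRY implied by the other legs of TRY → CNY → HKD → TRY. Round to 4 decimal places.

5.2018

Known legs of the cycle: 0.178 × 1.08 = 0.19224
For no arbitrage the full-cycle product must be 1, so the missing rate is 1 / 0.19224 ≈ 5.201831.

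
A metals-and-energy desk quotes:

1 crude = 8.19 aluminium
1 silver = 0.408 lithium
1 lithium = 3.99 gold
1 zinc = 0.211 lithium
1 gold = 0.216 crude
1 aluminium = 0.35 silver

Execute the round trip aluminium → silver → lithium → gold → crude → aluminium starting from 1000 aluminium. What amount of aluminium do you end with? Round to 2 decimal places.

1000 aluminium × 0.35 = 350 silver
350 silver × 0.408 = 142.8 lithium
142.8 lithium × 3.99 = 569.772 gold
569.772 gold × 0.216 = 123.070752 crude
123.070752 crude × 8.19 = 1007.94945888 aluminium

1007.95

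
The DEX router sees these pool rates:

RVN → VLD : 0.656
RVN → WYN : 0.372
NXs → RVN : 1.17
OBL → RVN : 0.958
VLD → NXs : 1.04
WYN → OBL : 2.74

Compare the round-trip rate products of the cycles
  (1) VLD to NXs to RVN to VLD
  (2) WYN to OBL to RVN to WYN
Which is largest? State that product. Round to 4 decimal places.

0.9765

(1) 1.04 × 1.17 × 0.656 = 0.79822
(2) 2.74 × 0.958 × 0.372 = 0.97647
Highest is cycle (2) at 0.9765 (≤1, no arbitrage).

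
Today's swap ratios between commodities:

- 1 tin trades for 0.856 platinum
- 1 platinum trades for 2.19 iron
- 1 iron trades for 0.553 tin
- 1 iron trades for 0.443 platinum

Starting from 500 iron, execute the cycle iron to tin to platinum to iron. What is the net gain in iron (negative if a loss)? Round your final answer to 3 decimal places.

500 iron × 0.553 = 276.5 tin
276.5 tin × 0.856 = 236.684 platinum
236.684 platinum × 2.19 = 518.33796 iron
Net change: 518.33796 − 500 = 18.33796 iron

18.338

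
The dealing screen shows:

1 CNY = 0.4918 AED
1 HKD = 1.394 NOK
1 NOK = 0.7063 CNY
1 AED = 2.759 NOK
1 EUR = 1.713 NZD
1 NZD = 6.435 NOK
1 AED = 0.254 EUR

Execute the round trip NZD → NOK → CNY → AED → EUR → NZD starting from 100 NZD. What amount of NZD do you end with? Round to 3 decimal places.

100 NZD × 6.435 = 643.5 NOK
643.5 NOK × 0.7063 = 454.50405 CNY
454.50405 CNY × 0.4918 = 223.52509179 AED
223.52509179 AED × 0.254 = 56.77537331466 EUR
56.77537331466 EUR × 1.713 = 97.25621448801258 NZD

97.256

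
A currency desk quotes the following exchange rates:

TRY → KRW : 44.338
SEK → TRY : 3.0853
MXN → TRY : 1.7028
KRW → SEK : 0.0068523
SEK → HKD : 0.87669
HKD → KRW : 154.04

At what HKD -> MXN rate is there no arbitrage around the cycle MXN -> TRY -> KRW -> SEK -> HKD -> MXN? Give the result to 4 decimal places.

Known legs of the cycle: 1.7028 × 44.338 × 0.0068523 × 0.87669 = 0.4535468571634568568
For no arbitrage the full-cycle product must be 1, so the missing rate is 1 / 0.4535468571634568568 ≈ 2.204844.

2.2048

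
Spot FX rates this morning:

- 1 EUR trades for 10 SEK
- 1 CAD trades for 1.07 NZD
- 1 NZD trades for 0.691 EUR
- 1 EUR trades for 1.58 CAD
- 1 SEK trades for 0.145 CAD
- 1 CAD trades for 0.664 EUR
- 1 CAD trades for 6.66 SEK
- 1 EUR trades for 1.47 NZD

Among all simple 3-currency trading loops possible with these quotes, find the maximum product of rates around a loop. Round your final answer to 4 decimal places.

1.1682

NZD→EUR→CAD→NZD: 0.691 × 1.58 × 1.07 = 1.16820
EUR→SEK→CAD→EUR: 10 × 0.145 × 0.664 = 0.96280
Maximum is NZD→EUR→CAD→NZD at 1.1682; arbitrage exists.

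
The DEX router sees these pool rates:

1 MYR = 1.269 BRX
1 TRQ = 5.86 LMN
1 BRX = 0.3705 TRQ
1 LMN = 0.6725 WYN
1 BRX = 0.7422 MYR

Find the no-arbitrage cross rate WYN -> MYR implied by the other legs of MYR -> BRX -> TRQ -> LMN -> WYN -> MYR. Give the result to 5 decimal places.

Known legs of the cycle: 1.269 × 0.3705 × 5.86 × 0.6725 = 1.852847769825
For no arbitrage the full-cycle product must be 1, so the missing rate is 1 / 1.852847769825 ≈ 0.5397097.

0.53971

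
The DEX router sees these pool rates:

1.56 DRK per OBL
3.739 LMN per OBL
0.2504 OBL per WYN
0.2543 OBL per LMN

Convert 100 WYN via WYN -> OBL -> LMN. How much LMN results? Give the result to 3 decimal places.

100 WYN × 0.2504 = 25.04 OBL
25.04 OBL × 3.739 = 93.62456 LMN

93.625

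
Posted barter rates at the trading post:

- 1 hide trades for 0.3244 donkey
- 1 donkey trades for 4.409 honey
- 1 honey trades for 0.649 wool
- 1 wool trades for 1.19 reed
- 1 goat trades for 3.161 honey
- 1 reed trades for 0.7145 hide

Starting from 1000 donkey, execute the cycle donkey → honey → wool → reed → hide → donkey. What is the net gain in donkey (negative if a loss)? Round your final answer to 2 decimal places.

-210.75

1000 donkey × 4.409 = 4409 honey
4409 honey × 0.649 = 2861.441 wool
2861.441 wool × 1.19 = 3405.11479 reed
3405.11479 reed × 0.7145 = 2432.954517455 hide
2432.954517455 hide × 0.3244 = 789.250445462402 donkey
Net change: 789.250445462402 − 1000 = -210.749554537598 donkey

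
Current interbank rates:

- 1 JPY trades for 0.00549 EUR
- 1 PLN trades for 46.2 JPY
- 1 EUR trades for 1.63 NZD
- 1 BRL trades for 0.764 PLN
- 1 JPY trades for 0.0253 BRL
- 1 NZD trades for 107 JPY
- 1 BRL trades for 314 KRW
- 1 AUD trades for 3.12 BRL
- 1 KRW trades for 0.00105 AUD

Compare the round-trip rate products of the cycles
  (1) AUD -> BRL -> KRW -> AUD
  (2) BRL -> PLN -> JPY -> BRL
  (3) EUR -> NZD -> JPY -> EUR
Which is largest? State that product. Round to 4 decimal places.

1.0287

(1) 3.12 × 314 × 0.00105 = 1.02866
(2) 0.764 × 46.2 × 0.0253 = 0.89301
(3) 1.63 × 107 × 0.00549 = 0.95751
Highest is cycle (1) at 1.0287 (>1, arbitrage).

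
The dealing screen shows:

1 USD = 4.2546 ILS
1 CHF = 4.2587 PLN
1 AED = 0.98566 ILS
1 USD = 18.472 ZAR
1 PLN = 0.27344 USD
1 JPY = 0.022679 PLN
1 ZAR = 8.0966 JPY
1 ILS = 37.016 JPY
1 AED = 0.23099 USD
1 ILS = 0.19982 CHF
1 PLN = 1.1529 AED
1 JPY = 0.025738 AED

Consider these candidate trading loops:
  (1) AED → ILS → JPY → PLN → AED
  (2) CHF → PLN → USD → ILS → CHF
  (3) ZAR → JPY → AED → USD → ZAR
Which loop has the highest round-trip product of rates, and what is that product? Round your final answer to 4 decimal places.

(1) 0.98566 × 37.016 × 0.022679 × 1.1529 = 0.95396
(2) 4.2587 × 0.27344 × 4.2546 × 0.19982 = 0.99000
(3) 8.0966 × 0.025738 × 0.23099 × 18.472 = 0.88917
Highest is cycle (2) at 0.9900 (≤1, no arbitrage).

0.9900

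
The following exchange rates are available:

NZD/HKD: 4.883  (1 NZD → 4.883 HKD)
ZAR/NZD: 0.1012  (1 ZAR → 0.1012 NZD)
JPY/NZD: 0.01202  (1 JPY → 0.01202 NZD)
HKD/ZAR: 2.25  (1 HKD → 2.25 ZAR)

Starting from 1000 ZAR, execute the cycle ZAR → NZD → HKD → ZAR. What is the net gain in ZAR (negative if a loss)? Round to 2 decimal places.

111.86

1000 ZAR × 0.1012 = 101.2 NZD
101.2 NZD × 4.883 = 494.1596 HKD
494.1596 HKD × 2.25 = 1111.8591 ZAR
Net change: 1111.8591 − 1000 = 111.8591 ZAR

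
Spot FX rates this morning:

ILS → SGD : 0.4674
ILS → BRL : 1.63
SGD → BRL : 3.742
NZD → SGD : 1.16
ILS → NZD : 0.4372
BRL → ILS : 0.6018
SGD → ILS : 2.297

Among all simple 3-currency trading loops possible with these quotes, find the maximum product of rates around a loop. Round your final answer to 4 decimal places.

1.1649

SGD→ILS→NZD→SGD: 2.297 × 0.4372 × 1.16 = 1.16493
SGD→BRL→ILS→SGD: 3.742 × 0.6018 × 0.4674 = 1.05255
Maximum is SGD→ILS→NZD→SGD at 1.1649; arbitrage exists.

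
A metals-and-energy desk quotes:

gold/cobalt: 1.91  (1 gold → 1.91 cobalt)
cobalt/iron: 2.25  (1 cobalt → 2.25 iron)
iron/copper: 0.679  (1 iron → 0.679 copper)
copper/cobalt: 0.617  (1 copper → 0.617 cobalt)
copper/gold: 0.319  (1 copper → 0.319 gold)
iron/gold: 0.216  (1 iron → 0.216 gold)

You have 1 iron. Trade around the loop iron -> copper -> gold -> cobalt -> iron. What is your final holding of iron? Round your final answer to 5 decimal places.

0.93084

1 iron × 0.679 = 0.679 copper
0.679 copper × 0.319 = 0.216601 gold
0.216601 gold × 1.91 = 0.41370791 cobalt
0.41370791 cobalt × 2.25 = 0.9308427975 iron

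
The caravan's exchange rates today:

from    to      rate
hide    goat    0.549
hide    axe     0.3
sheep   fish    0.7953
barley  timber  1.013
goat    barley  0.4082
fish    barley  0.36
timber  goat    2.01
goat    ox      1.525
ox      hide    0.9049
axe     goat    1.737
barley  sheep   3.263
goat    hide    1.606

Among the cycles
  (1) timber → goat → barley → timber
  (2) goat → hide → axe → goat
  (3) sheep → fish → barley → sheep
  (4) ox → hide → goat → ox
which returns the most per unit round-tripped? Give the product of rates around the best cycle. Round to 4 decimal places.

0.9342

(1) 2.01 × 0.4082 × 1.013 = 0.83115
(2) 1.606 × 0.3 × 1.737 = 0.83689
(3) 0.7953 × 0.36 × 3.263 = 0.93422
(4) 0.9049 × 0.549 × 1.525 = 0.75760
Highest is cycle (3) at 0.9342 (≤1, no arbitrage).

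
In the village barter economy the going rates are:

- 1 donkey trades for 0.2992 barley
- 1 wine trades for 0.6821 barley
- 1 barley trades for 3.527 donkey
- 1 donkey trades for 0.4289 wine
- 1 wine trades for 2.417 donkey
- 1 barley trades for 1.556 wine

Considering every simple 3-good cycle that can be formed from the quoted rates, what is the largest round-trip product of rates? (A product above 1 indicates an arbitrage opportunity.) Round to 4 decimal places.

donkey→barley→wine→donkey: 0.2992 × 1.556 × 2.417 = 1.12525
donkey→wine→barley→donkey: 0.4289 × 0.6821 × 3.527 = 1.03183
Maximum is donkey→barley→wine→donkey at 1.1252; arbitrage exists.

1.1252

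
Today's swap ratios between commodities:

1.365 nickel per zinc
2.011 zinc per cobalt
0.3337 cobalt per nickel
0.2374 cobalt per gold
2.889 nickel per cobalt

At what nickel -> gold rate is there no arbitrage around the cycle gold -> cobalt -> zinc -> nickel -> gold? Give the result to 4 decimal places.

1.5345

Known legs of the cycle: 0.2374 × 2.011 × 1.365 = 0.651666561
For no arbitrage the full-cycle product must be 1, so the missing rate is 1 / 0.651666561 ≈ 1.534527.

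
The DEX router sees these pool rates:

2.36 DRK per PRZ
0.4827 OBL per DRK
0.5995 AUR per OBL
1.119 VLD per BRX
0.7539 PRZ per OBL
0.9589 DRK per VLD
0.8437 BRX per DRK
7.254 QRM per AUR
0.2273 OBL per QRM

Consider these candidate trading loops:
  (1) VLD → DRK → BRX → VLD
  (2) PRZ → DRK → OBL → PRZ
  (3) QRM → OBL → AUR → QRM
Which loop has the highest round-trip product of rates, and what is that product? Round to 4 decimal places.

(1) 0.9589 × 0.8437 × 1.119 = 0.90530
(2) 2.36 × 0.4827 × 0.7539 = 0.85882
(3) 0.2273 × 0.5995 × 7.254 = 0.98848
Highest is cycle (3) at 0.9885 (≤1, no arbitrage).

0.9885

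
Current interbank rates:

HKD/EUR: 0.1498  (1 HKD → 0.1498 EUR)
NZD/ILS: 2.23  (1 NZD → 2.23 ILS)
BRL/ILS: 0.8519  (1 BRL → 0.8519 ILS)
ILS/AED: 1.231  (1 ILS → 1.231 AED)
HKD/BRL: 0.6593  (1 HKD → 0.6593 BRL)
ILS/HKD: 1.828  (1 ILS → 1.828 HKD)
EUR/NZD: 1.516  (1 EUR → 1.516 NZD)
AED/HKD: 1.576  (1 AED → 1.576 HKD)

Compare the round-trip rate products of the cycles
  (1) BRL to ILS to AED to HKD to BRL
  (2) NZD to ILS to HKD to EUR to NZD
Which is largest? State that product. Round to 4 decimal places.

1.0896

(1) 0.8519 × 1.231 × 1.576 × 0.6593 = 1.08965
(2) 2.23 × 1.828 × 0.1498 × 1.516 = 0.92575
Highest is cycle (1) at 1.0896 (>1, arbitrage).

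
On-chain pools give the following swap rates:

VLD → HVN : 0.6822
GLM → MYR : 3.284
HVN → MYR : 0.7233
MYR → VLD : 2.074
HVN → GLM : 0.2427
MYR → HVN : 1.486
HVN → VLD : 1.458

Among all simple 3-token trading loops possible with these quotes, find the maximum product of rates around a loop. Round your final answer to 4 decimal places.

1.1844

MYR→HVN→GLM→MYR: 1.486 × 0.2427 × 3.284 = 1.18438
VLD→HVN→MYR→VLD: 0.6822 × 0.7233 × 2.074 = 1.02338
Maximum is MYR→HVN→GLM→MYR at 1.1844; arbitrage exists.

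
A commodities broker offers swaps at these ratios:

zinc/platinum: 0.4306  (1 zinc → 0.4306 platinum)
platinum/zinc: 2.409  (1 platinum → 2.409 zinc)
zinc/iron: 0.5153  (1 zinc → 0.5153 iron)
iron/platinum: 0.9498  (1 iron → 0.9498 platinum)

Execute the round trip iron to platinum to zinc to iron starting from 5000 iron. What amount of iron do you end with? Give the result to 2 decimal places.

5000 iron × 0.9498 = 4749 platinum
4749 platinum × 2.409 = 11440.341 zinc
11440.341 zinc × 0.5153 = 5895.2077173 iron

5895.21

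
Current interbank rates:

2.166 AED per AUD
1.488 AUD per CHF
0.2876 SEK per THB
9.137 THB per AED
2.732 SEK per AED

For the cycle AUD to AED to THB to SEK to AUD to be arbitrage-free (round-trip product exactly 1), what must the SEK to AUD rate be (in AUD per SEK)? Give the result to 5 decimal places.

0.17569

Known legs of the cycle: 2.166 × 9.137 × 0.2876 = 5.6918173992
For no arbitrage the full-cycle product must be 1, so the missing rate is 1 / 5.6918173992 ≈ 0.1756908.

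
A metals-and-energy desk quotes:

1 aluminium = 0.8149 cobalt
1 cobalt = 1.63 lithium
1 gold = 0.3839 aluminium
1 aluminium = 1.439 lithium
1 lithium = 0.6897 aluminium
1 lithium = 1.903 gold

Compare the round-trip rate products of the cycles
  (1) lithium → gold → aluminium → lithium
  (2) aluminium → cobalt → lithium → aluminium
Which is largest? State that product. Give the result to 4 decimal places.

1.0513

(1) 1.903 × 0.3839 × 1.439 = 1.05128
(2) 0.8149 × 1.63 × 0.6897 = 0.91612
Highest is cycle (1) at 1.0513 (>1, arbitrage).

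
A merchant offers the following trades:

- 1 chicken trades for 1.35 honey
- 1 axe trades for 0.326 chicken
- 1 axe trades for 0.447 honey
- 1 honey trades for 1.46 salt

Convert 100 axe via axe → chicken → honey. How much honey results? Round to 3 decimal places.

44.010

100 axe × 0.326 = 32.6 chicken
32.6 chicken × 1.35 = 44.01 honey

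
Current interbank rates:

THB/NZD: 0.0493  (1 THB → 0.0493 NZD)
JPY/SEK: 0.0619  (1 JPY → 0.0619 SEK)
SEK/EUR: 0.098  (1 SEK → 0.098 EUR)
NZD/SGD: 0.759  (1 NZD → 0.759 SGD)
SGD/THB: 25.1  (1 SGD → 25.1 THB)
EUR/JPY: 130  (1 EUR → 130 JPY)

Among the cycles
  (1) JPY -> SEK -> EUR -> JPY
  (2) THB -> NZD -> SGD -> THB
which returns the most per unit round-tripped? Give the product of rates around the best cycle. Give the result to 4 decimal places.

(1) 0.0619 × 0.098 × 130 = 0.78861
(2) 0.0493 × 0.759 × 25.1 = 0.93921
Highest is cycle (2) at 0.9392 (≤1, no arbitrage).

0.9392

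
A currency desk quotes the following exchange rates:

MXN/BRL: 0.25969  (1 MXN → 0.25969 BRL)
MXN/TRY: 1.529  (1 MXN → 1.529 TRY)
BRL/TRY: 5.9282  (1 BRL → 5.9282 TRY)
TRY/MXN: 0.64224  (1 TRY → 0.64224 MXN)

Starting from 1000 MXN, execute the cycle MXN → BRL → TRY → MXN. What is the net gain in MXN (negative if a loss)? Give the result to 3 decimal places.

-11.275

1000 MXN × 0.25969 = 259.69 BRL
259.69 BRL × 5.9282 = 1539.494258 TRY
1539.494258 TRY × 0.64224 = 988.72479225792 MXN
Net change: 988.72479225792 − 1000 = -11.27520774208 MXN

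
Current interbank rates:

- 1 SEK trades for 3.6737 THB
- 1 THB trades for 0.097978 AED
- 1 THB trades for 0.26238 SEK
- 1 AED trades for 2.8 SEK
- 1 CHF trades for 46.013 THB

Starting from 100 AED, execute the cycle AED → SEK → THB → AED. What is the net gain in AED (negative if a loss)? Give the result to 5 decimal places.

100 AED × 2.8 = 280 SEK
280 SEK × 3.6737 = 1028.636 THB
1028.636 THB × 0.097978 = 100.783698008 AED
Net change: 100.783698008 − 100 = 0.783698008 AED

0.78370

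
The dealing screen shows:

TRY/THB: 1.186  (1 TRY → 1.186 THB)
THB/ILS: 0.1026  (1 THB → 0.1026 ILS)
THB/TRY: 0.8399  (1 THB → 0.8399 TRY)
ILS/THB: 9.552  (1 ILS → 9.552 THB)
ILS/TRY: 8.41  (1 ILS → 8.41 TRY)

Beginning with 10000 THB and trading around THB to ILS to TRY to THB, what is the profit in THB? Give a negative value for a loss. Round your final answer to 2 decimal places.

10000 THB × 0.1026 = 1026 ILS
1026 ILS × 8.41 = 8628.66 TRY
8628.66 TRY × 1.186 = 10233.59076 THB
Net change: 10233.59076 − 10000 = 233.59076 THB

233.59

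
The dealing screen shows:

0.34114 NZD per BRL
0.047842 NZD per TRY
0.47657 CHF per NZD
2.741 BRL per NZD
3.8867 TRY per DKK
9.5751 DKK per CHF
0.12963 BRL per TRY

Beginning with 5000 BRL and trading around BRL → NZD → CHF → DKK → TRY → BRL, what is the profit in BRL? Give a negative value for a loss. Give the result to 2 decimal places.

5000 BRL × 0.34114 = 1705.7 NZD
1705.7 NZD × 0.47657 = 812.885449 CHF
812.885449 CHF × 9.5751 = 7783.4594627199 DKK
7783.4594627199 DKK × 3.8867 = 30251.97189375343533 TRY
30251.97189375343533 TRY × 0.12963 = 3921.5631165872578218279 BRL
Net change: 3921.5631165872578218279 − 5000 = -1078.4368834127421781721 BRL

-1078.44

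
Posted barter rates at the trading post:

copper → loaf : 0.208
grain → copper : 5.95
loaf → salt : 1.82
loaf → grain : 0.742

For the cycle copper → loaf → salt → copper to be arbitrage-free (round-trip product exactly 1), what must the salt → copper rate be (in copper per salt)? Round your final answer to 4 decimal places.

Known legs of the cycle: 0.208 × 1.82 = 0.37856
For no arbitrage the full-cycle product must be 1, so the missing rate is 1 / 0.37856 ≈ 2.641589.

2.6416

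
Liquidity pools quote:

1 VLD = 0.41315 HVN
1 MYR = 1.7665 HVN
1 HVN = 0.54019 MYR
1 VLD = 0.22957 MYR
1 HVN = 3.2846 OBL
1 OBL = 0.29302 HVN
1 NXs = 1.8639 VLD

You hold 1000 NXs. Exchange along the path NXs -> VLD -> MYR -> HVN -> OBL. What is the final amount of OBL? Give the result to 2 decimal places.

2482.76

1000 NXs × 1.8639 = 1863.9 VLD
1863.9 VLD × 0.22957 = 427.895523 MYR
427.895523 MYR × 1.7665 = 755.8774413795 HVN
755.8774413795 HVN × 3.2846 = 2482.7550439551057 OBL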